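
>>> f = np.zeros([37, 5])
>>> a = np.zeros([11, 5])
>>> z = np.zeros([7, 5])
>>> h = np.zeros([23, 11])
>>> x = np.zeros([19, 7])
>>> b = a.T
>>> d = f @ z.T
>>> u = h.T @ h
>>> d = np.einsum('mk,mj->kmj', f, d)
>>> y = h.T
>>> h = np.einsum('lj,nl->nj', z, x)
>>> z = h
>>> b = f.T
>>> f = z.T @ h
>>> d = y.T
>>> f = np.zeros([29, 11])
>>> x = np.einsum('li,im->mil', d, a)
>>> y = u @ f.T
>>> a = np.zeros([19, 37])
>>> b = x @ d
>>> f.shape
(29, 11)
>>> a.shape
(19, 37)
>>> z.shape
(19, 5)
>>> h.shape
(19, 5)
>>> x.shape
(5, 11, 23)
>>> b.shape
(5, 11, 11)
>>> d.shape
(23, 11)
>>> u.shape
(11, 11)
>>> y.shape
(11, 29)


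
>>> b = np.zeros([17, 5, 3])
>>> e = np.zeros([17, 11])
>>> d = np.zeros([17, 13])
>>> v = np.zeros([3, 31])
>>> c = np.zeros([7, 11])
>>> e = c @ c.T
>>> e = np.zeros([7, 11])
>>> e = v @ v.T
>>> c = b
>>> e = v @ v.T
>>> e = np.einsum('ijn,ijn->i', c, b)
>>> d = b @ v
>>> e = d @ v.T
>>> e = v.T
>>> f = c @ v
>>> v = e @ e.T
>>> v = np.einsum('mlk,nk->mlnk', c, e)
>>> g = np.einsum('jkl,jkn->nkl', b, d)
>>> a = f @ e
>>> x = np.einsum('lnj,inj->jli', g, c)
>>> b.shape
(17, 5, 3)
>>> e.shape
(31, 3)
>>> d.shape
(17, 5, 31)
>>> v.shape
(17, 5, 31, 3)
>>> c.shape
(17, 5, 3)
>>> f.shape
(17, 5, 31)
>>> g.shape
(31, 5, 3)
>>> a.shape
(17, 5, 3)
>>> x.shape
(3, 31, 17)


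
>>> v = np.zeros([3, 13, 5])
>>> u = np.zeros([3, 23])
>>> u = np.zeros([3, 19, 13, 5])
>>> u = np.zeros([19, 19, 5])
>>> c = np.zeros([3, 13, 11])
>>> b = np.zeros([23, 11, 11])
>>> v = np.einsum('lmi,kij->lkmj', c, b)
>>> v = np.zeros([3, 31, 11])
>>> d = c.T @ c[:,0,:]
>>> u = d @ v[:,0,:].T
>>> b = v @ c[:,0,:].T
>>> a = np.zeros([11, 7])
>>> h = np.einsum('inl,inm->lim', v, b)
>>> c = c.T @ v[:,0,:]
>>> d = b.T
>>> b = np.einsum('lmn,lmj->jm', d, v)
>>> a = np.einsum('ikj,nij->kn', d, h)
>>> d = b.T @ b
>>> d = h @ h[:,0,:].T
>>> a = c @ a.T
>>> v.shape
(3, 31, 11)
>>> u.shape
(11, 13, 3)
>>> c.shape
(11, 13, 11)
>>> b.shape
(11, 31)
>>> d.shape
(11, 3, 11)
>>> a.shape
(11, 13, 31)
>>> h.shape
(11, 3, 3)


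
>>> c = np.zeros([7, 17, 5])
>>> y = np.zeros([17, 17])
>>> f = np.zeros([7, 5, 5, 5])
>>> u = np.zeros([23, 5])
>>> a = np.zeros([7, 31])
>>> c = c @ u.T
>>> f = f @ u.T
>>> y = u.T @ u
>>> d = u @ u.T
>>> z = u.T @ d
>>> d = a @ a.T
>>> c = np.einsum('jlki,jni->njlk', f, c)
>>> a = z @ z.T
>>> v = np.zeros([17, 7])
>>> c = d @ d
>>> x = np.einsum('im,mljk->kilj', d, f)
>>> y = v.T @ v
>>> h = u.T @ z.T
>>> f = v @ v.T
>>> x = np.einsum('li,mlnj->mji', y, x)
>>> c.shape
(7, 7)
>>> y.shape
(7, 7)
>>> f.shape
(17, 17)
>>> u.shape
(23, 5)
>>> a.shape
(5, 5)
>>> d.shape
(7, 7)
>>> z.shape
(5, 23)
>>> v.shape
(17, 7)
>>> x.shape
(23, 5, 7)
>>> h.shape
(5, 5)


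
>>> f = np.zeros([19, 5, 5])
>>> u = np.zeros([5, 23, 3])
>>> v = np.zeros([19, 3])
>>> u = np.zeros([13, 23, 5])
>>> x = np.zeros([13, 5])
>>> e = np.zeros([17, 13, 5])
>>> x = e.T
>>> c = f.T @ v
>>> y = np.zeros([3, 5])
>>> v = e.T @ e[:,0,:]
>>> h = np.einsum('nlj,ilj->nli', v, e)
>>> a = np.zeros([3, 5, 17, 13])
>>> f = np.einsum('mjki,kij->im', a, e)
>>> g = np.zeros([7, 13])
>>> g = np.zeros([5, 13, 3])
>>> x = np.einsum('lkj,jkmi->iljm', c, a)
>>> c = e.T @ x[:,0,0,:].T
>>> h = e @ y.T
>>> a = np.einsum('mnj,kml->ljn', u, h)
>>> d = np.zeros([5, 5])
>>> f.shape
(13, 3)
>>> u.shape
(13, 23, 5)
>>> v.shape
(5, 13, 5)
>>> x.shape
(13, 5, 3, 17)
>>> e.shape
(17, 13, 5)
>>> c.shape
(5, 13, 13)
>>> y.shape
(3, 5)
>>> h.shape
(17, 13, 3)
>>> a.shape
(3, 5, 23)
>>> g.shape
(5, 13, 3)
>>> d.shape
(5, 5)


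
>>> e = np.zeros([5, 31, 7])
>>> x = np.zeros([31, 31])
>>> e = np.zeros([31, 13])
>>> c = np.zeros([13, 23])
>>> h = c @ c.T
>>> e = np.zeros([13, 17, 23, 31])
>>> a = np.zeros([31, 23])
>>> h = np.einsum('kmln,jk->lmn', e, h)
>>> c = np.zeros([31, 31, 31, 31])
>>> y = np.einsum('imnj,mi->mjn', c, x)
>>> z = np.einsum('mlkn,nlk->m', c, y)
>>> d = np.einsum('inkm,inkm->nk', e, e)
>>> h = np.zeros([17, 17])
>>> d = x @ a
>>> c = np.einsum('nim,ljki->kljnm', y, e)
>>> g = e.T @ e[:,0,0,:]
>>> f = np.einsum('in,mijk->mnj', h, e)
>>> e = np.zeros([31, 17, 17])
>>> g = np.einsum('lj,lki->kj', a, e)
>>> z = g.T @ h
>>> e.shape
(31, 17, 17)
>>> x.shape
(31, 31)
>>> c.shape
(23, 13, 17, 31, 31)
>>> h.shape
(17, 17)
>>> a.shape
(31, 23)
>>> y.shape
(31, 31, 31)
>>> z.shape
(23, 17)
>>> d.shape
(31, 23)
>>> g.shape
(17, 23)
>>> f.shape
(13, 17, 23)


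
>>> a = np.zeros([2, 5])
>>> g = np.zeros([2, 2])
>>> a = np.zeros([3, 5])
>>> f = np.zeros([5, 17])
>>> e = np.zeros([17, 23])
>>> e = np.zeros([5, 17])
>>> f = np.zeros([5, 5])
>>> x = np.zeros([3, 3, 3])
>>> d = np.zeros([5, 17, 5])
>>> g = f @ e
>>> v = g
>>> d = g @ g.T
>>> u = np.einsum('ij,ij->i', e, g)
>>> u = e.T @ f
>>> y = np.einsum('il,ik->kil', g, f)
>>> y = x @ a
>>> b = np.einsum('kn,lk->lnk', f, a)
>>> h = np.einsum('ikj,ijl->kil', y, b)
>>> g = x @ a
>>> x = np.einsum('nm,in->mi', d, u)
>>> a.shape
(3, 5)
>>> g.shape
(3, 3, 5)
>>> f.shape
(5, 5)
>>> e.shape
(5, 17)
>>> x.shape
(5, 17)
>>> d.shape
(5, 5)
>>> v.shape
(5, 17)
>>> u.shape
(17, 5)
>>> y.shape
(3, 3, 5)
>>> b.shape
(3, 5, 5)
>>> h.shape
(3, 3, 5)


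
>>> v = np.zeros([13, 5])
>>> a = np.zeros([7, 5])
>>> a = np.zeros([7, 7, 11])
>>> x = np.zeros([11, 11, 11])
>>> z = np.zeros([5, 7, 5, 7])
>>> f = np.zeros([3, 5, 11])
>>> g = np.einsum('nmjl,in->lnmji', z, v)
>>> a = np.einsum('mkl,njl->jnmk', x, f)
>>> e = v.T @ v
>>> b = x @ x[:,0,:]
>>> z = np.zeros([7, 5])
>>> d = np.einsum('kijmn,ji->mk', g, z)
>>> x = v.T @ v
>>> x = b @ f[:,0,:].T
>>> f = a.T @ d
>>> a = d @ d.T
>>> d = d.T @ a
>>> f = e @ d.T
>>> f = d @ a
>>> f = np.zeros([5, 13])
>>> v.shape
(13, 5)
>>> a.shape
(5, 5)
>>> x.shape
(11, 11, 3)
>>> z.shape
(7, 5)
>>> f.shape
(5, 13)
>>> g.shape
(7, 5, 7, 5, 13)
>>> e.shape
(5, 5)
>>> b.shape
(11, 11, 11)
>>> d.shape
(7, 5)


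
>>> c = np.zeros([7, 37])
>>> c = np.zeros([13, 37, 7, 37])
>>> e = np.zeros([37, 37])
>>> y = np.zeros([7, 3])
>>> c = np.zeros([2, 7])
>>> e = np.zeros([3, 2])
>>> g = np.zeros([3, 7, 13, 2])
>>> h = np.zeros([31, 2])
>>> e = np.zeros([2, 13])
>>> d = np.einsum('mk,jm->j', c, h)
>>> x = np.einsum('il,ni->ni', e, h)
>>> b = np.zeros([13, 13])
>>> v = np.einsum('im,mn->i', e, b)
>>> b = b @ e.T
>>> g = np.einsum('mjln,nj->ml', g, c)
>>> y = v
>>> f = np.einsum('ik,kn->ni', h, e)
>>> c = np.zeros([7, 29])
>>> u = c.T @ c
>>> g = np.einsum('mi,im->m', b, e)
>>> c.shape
(7, 29)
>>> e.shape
(2, 13)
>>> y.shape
(2,)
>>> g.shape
(13,)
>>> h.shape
(31, 2)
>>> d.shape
(31,)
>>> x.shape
(31, 2)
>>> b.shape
(13, 2)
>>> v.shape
(2,)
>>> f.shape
(13, 31)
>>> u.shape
(29, 29)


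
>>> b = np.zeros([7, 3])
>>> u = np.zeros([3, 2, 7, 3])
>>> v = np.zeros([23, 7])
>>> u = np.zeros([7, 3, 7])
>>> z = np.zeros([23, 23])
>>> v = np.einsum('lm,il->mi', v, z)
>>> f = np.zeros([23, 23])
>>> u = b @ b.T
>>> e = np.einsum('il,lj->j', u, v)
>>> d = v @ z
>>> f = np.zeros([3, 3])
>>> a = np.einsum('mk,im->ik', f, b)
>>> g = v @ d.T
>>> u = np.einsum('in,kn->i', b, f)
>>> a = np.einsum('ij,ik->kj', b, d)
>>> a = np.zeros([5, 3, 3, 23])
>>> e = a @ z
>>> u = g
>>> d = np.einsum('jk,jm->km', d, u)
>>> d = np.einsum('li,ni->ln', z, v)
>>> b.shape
(7, 3)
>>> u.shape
(7, 7)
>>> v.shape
(7, 23)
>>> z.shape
(23, 23)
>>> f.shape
(3, 3)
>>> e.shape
(5, 3, 3, 23)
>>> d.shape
(23, 7)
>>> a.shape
(5, 3, 3, 23)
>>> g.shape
(7, 7)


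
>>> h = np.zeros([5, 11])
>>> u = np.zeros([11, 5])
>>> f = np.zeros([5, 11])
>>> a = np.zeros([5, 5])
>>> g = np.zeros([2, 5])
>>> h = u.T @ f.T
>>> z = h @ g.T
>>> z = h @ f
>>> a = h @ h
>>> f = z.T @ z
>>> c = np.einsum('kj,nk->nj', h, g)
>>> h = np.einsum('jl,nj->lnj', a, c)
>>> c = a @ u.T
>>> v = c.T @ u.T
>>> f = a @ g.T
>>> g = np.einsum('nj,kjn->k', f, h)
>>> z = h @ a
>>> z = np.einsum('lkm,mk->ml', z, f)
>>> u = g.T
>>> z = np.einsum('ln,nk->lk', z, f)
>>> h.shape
(5, 2, 5)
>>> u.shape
(5,)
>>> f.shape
(5, 2)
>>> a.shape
(5, 5)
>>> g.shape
(5,)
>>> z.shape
(5, 2)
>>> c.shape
(5, 11)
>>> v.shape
(11, 11)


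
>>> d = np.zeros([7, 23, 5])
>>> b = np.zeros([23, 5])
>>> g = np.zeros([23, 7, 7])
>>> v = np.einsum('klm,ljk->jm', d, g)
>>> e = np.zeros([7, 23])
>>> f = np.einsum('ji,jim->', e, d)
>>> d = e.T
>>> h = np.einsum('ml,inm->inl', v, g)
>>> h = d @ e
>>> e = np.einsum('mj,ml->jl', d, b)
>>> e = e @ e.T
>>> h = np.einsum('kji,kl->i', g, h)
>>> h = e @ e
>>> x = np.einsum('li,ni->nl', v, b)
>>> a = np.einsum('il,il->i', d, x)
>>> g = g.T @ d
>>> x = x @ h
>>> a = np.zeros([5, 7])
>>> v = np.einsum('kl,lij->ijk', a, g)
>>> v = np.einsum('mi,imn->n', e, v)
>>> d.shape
(23, 7)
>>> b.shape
(23, 5)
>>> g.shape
(7, 7, 7)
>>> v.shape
(5,)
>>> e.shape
(7, 7)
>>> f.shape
()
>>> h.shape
(7, 7)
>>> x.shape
(23, 7)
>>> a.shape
(5, 7)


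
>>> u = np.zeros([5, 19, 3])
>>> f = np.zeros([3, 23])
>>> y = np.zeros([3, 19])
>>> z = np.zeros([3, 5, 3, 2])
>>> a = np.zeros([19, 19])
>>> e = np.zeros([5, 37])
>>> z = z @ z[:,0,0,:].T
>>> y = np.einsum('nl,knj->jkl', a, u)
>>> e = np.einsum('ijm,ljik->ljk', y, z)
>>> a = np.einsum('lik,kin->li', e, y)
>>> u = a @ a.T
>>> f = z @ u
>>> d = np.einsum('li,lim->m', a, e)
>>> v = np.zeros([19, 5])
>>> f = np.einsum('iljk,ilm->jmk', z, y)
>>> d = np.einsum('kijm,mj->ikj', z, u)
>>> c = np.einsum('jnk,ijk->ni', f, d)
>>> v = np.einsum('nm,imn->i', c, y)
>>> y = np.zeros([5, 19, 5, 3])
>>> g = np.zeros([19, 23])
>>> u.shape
(3, 3)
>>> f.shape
(3, 19, 3)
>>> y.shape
(5, 19, 5, 3)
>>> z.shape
(3, 5, 3, 3)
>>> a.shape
(3, 5)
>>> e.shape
(3, 5, 3)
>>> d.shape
(5, 3, 3)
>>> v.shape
(3,)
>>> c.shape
(19, 5)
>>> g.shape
(19, 23)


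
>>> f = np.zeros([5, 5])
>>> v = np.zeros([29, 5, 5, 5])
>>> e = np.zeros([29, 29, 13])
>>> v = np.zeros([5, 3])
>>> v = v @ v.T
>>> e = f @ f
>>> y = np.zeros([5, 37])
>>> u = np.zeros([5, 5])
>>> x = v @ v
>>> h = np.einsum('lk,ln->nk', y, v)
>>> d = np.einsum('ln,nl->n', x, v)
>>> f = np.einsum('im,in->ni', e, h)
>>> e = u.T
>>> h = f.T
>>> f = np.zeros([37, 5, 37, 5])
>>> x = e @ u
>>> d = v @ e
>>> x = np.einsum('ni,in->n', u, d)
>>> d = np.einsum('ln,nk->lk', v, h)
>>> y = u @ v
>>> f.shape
(37, 5, 37, 5)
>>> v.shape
(5, 5)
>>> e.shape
(5, 5)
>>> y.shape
(5, 5)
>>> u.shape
(5, 5)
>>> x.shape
(5,)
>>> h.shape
(5, 37)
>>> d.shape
(5, 37)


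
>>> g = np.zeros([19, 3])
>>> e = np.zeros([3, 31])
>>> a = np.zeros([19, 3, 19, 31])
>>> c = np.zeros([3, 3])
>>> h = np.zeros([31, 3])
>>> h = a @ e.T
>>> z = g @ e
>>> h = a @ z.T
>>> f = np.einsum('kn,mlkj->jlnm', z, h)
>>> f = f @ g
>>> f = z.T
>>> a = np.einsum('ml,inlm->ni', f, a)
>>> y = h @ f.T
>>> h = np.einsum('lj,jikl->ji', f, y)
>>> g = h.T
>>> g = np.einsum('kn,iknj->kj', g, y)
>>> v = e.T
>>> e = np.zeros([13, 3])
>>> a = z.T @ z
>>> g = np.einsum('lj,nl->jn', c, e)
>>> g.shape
(3, 13)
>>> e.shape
(13, 3)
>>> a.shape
(31, 31)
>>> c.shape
(3, 3)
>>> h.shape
(19, 3)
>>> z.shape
(19, 31)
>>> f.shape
(31, 19)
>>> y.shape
(19, 3, 19, 31)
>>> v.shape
(31, 3)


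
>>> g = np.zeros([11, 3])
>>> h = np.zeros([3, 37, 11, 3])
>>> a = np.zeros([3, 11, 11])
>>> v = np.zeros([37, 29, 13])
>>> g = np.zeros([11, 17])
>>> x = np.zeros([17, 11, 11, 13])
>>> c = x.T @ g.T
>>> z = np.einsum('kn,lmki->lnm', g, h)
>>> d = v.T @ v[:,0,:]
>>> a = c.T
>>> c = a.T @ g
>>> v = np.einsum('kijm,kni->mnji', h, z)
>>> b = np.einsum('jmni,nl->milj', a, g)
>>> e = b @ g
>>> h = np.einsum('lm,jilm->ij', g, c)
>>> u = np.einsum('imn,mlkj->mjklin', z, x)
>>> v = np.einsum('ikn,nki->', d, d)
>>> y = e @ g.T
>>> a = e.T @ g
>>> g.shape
(11, 17)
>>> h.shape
(11, 13)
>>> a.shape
(17, 17, 13, 17)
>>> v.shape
()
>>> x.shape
(17, 11, 11, 13)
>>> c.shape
(13, 11, 11, 17)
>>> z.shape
(3, 17, 37)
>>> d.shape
(13, 29, 13)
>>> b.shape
(11, 13, 17, 11)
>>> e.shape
(11, 13, 17, 17)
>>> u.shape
(17, 13, 11, 11, 3, 37)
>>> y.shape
(11, 13, 17, 11)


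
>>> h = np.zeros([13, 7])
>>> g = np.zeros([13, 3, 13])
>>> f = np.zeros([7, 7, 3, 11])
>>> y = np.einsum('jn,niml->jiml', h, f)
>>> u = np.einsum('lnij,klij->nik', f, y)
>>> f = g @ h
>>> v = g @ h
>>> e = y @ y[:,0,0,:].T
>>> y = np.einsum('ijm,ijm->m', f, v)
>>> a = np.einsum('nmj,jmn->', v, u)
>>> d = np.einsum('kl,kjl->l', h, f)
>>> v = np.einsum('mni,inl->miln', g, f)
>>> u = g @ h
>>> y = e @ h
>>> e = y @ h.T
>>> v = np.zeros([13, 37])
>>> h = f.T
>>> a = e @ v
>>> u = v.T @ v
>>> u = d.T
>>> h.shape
(7, 3, 13)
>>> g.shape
(13, 3, 13)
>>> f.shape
(13, 3, 7)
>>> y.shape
(13, 7, 3, 7)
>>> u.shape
(7,)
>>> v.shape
(13, 37)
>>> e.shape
(13, 7, 3, 13)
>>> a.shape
(13, 7, 3, 37)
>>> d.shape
(7,)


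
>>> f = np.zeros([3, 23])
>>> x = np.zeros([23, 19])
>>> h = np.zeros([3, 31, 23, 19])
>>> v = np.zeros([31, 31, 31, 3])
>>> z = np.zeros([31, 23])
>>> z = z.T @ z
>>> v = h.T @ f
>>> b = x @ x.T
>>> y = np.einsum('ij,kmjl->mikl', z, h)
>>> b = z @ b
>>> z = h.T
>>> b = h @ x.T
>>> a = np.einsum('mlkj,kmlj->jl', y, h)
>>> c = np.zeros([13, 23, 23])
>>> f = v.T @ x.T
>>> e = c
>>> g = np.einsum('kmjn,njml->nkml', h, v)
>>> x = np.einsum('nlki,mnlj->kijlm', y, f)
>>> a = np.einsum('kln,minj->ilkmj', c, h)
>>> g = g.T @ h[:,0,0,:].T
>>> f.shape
(23, 31, 23, 23)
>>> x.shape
(3, 19, 23, 23, 23)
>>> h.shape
(3, 31, 23, 19)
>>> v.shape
(19, 23, 31, 23)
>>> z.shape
(19, 23, 31, 3)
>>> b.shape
(3, 31, 23, 23)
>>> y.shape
(31, 23, 3, 19)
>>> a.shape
(31, 23, 13, 3, 19)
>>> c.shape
(13, 23, 23)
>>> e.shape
(13, 23, 23)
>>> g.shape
(23, 31, 3, 3)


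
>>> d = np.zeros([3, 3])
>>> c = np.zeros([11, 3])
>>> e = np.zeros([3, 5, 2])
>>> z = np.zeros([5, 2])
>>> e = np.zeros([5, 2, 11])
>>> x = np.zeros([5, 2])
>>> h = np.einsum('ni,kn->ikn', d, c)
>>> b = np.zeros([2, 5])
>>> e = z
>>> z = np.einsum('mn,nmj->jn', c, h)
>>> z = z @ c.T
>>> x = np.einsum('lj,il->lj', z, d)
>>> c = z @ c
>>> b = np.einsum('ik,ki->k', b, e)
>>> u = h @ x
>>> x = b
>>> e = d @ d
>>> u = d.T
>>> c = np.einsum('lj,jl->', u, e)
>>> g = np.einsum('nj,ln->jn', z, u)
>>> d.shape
(3, 3)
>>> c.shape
()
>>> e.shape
(3, 3)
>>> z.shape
(3, 11)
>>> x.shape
(5,)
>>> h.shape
(3, 11, 3)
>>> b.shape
(5,)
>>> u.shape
(3, 3)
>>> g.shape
(11, 3)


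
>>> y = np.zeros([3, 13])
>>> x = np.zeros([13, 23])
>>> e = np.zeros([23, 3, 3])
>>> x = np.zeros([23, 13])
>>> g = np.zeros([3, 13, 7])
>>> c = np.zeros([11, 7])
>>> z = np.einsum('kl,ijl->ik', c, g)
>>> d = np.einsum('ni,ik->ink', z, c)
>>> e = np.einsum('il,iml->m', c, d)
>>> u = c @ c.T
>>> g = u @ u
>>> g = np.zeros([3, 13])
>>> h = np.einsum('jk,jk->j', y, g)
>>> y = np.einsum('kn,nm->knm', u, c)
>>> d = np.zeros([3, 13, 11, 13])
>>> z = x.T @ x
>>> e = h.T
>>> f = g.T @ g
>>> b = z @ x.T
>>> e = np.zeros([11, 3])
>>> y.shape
(11, 11, 7)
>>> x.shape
(23, 13)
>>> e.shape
(11, 3)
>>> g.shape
(3, 13)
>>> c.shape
(11, 7)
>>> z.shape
(13, 13)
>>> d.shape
(3, 13, 11, 13)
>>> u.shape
(11, 11)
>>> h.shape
(3,)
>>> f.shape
(13, 13)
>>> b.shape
(13, 23)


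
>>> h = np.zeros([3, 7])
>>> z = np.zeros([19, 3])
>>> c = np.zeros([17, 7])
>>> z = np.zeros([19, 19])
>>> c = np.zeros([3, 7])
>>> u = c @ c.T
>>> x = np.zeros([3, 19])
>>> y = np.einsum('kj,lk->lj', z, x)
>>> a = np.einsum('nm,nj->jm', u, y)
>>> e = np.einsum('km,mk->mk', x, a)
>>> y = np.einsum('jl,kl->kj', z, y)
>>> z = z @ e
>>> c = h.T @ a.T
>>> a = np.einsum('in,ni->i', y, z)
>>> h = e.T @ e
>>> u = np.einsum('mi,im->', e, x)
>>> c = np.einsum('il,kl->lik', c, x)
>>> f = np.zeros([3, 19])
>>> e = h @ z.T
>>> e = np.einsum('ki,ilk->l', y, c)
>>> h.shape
(3, 3)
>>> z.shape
(19, 3)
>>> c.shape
(19, 7, 3)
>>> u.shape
()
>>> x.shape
(3, 19)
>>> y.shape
(3, 19)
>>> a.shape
(3,)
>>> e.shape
(7,)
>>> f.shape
(3, 19)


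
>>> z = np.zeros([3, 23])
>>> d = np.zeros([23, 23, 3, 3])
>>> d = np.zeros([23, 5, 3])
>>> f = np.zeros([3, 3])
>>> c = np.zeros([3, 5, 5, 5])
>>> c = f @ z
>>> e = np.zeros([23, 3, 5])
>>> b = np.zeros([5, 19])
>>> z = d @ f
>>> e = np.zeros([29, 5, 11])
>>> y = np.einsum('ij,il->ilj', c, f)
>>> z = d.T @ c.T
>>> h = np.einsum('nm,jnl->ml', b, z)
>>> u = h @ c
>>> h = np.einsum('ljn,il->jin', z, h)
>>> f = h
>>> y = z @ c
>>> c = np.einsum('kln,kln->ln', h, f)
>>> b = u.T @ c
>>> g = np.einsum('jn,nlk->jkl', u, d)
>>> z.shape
(3, 5, 3)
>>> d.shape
(23, 5, 3)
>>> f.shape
(5, 19, 3)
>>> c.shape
(19, 3)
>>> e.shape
(29, 5, 11)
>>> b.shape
(23, 3)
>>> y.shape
(3, 5, 23)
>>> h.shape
(5, 19, 3)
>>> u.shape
(19, 23)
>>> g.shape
(19, 3, 5)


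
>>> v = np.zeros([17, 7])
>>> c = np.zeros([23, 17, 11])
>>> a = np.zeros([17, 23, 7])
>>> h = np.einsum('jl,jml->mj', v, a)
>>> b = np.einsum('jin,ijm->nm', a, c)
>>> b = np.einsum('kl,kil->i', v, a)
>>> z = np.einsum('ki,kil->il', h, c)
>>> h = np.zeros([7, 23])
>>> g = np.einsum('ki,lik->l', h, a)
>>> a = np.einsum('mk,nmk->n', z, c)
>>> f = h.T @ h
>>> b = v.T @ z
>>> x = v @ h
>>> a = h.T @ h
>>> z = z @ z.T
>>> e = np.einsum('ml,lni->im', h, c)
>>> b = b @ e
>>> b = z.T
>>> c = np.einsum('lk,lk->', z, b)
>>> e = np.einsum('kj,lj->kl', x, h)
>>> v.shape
(17, 7)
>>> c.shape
()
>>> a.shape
(23, 23)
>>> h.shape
(7, 23)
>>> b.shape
(17, 17)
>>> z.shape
(17, 17)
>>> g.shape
(17,)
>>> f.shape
(23, 23)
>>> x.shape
(17, 23)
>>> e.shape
(17, 7)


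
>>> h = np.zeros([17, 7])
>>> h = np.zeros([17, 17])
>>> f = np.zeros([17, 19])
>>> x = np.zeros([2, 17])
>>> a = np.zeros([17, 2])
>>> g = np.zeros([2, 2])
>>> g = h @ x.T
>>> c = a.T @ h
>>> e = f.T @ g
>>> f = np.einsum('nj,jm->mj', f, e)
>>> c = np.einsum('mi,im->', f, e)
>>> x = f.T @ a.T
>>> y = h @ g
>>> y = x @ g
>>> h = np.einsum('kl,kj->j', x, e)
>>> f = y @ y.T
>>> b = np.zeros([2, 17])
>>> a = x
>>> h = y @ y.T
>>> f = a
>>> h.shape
(19, 19)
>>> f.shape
(19, 17)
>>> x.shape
(19, 17)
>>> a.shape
(19, 17)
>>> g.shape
(17, 2)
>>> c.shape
()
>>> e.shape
(19, 2)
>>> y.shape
(19, 2)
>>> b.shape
(2, 17)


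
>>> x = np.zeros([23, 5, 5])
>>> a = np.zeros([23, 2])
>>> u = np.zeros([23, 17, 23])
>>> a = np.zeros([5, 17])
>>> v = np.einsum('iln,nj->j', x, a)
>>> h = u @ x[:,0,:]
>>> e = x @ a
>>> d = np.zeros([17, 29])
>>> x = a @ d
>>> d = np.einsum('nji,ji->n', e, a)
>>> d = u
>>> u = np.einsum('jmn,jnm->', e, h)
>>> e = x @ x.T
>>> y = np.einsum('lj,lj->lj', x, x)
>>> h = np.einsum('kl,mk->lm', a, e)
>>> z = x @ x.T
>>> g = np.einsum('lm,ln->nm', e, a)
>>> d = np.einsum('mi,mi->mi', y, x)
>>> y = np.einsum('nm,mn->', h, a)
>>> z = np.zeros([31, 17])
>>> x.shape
(5, 29)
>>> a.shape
(5, 17)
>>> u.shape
()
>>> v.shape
(17,)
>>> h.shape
(17, 5)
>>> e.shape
(5, 5)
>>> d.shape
(5, 29)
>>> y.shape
()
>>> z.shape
(31, 17)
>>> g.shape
(17, 5)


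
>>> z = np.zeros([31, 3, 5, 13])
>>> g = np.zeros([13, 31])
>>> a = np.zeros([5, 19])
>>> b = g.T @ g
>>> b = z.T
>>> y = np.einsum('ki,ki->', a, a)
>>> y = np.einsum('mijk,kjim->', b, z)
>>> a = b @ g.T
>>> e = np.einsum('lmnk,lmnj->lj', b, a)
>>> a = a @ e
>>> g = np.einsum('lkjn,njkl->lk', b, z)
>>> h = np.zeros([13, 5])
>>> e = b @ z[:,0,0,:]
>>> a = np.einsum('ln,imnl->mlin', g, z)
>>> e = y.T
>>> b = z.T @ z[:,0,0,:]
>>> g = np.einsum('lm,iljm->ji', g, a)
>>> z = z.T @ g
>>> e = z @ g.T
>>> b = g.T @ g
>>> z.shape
(13, 5, 3, 3)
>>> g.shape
(31, 3)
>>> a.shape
(3, 13, 31, 5)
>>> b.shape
(3, 3)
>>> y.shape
()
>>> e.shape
(13, 5, 3, 31)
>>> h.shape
(13, 5)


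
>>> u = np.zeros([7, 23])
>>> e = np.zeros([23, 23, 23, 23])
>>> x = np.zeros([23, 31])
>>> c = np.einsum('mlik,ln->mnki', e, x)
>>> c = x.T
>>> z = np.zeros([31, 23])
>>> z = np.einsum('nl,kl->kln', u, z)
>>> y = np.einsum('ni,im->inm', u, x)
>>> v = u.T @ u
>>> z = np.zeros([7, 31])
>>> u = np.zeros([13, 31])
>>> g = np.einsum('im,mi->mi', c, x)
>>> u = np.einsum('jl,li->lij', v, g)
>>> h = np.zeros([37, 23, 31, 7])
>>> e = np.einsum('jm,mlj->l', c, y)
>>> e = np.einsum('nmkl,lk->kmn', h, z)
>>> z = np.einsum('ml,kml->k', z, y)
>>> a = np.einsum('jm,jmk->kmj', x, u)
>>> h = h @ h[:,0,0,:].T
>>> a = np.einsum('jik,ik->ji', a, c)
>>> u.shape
(23, 31, 23)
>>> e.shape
(31, 23, 37)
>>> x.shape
(23, 31)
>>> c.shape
(31, 23)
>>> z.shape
(23,)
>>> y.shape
(23, 7, 31)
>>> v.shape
(23, 23)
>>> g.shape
(23, 31)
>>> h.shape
(37, 23, 31, 37)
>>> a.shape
(23, 31)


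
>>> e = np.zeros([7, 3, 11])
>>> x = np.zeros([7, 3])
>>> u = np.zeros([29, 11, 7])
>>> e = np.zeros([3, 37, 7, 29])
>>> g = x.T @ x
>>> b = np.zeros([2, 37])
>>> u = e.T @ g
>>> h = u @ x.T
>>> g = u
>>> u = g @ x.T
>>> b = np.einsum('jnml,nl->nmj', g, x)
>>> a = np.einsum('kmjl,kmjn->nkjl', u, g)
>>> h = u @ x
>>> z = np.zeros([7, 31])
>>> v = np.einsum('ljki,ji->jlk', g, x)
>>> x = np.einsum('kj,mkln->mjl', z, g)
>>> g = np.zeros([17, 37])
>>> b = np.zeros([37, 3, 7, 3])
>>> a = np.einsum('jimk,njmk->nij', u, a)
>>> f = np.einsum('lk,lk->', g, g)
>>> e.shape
(3, 37, 7, 29)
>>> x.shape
(29, 31, 37)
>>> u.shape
(29, 7, 37, 7)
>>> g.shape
(17, 37)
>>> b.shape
(37, 3, 7, 3)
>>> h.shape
(29, 7, 37, 3)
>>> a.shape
(3, 7, 29)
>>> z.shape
(7, 31)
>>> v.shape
(7, 29, 37)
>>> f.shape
()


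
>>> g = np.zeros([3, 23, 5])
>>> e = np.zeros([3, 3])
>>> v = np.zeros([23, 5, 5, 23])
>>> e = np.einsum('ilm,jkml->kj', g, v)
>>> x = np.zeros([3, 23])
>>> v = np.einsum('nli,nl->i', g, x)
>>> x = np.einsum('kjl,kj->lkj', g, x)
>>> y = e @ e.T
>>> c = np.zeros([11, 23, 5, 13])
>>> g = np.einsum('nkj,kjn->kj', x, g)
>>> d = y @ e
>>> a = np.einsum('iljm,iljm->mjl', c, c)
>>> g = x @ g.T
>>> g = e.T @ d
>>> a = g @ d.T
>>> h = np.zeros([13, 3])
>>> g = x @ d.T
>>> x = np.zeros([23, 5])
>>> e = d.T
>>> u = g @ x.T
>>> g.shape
(5, 3, 5)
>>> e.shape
(23, 5)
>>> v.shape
(5,)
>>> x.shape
(23, 5)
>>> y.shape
(5, 5)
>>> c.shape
(11, 23, 5, 13)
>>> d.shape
(5, 23)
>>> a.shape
(23, 5)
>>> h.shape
(13, 3)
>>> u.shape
(5, 3, 23)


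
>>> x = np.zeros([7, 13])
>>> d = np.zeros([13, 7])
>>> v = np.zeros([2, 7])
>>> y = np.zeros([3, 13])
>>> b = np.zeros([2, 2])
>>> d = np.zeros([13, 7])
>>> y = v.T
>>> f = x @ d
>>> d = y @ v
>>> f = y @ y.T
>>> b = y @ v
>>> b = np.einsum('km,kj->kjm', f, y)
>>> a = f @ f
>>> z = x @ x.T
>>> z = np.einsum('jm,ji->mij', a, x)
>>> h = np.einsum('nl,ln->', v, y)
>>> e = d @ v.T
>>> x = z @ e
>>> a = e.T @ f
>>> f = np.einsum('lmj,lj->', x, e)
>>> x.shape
(7, 13, 2)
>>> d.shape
(7, 7)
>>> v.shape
(2, 7)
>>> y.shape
(7, 2)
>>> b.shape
(7, 2, 7)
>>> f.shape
()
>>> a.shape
(2, 7)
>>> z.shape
(7, 13, 7)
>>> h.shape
()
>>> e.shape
(7, 2)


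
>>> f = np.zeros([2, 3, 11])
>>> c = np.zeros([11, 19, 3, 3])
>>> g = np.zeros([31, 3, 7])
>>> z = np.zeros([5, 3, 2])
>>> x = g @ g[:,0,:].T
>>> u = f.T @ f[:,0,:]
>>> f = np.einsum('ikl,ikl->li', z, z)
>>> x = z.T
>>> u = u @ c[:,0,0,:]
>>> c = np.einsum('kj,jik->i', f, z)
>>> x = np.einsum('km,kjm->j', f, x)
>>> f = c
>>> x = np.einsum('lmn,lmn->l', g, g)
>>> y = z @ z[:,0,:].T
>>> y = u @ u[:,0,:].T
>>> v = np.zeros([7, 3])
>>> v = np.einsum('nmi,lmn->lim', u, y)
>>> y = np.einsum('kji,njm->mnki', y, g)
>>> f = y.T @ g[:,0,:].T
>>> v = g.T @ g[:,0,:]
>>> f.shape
(11, 11, 31, 31)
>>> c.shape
(3,)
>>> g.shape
(31, 3, 7)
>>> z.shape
(5, 3, 2)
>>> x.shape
(31,)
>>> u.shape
(11, 3, 3)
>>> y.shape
(7, 31, 11, 11)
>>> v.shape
(7, 3, 7)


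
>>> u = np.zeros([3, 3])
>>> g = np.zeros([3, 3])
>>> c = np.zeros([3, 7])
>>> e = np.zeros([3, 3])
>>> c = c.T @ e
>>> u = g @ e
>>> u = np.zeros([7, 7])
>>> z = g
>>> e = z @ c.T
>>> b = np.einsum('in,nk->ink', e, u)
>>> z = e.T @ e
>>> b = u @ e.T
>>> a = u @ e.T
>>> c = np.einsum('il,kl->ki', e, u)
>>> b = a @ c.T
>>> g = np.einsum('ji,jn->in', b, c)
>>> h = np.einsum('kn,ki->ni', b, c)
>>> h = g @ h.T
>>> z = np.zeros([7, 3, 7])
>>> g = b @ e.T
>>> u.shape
(7, 7)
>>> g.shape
(7, 3)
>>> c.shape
(7, 3)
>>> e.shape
(3, 7)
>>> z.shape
(7, 3, 7)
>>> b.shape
(7, 7)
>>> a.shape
(7, 3)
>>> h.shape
(7, 7)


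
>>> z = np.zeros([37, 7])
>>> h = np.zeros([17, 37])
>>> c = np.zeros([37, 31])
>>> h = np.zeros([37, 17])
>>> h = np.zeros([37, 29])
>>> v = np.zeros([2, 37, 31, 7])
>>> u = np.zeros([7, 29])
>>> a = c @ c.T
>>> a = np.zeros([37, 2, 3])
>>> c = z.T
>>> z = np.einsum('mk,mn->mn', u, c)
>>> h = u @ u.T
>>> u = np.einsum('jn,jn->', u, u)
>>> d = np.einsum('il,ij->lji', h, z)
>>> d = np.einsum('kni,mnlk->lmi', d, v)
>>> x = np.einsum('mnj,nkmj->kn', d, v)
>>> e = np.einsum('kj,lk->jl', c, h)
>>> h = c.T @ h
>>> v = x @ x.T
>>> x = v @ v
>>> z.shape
(7, 37)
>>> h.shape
(37, 7)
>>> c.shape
(7, 37)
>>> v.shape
(37, 37)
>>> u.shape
()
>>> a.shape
(37, 2, 3)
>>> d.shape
(31, 2, 7)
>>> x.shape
(37, 37)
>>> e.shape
(37, 7)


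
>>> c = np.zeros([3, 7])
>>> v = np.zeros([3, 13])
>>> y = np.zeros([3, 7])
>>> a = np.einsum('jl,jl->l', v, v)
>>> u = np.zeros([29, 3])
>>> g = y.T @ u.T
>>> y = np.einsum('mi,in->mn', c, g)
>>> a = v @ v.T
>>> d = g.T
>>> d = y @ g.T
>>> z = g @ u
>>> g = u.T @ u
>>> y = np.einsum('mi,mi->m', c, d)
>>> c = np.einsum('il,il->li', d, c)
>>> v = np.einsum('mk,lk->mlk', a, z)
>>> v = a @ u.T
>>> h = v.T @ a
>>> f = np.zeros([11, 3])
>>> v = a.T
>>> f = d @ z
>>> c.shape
(7, 3)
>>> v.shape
(3, 3)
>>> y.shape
(3,)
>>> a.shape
(3, 3)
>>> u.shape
(29, 3)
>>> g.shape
(3, 3)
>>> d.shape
(3, 7)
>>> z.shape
(7, 3)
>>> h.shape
(29, 3)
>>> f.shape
(3, 3)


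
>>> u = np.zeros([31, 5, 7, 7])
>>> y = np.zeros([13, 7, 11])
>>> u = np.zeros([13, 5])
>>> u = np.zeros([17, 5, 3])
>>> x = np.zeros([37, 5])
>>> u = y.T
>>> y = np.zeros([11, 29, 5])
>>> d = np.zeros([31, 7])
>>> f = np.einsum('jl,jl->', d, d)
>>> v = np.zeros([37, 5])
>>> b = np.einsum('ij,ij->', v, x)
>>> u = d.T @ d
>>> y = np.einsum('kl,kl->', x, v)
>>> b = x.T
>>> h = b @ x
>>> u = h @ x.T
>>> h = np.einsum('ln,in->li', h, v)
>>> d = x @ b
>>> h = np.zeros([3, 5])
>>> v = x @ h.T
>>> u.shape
(5, 37)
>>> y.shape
()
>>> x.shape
(37, 5)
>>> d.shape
(37, 37)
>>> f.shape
()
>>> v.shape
(37, 3)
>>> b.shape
(5, 37)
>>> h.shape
(3, 5)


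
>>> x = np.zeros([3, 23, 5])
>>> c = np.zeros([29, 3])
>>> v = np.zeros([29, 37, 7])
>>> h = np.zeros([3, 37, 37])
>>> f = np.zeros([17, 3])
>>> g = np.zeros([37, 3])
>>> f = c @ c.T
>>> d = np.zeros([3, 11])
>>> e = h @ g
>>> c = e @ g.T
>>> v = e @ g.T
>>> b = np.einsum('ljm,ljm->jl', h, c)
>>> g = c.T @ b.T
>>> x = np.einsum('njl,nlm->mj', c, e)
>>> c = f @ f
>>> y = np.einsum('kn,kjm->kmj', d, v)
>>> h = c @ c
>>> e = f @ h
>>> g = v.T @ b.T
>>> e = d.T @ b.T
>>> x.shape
(3, 37)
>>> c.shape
(29, 29)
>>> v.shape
(3, 37, 37)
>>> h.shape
(29, 29)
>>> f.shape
(29, 29)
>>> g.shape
(37, 37, 37)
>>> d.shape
(3, 11)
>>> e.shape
(11, 37)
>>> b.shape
(37, 3)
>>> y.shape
(3, 37, 37)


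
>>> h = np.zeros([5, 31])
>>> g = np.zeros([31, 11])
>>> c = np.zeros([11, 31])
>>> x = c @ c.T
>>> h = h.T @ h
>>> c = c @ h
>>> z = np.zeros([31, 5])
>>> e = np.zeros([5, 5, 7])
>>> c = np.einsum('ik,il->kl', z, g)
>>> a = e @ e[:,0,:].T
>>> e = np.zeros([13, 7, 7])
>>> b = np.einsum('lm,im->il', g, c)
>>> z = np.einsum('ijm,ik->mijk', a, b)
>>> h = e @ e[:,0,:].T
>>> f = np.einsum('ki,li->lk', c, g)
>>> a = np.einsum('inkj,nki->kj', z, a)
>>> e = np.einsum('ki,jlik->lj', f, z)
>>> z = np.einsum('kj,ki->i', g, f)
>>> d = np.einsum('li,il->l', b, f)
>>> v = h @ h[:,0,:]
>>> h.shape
(13, 7, 13)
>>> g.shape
(31, 11)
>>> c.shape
(5, 11)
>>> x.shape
(11, 11)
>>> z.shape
(5,)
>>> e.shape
(5, 5)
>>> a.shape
(5, 31)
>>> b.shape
(5, 31)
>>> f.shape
(31, 5)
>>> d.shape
(5,)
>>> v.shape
(13, 7, 13)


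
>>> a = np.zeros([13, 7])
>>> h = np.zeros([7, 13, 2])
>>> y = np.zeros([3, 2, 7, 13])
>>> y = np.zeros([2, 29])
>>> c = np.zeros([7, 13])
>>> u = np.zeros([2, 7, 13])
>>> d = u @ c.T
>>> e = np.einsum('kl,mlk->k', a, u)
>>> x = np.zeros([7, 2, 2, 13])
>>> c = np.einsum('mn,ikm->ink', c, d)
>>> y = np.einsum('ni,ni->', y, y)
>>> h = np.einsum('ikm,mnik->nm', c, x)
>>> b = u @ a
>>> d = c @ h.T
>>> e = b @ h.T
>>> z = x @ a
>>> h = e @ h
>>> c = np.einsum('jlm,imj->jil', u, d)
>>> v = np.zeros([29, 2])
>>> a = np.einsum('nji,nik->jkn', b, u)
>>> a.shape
(7, 13, 2)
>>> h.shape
(2, 7, 7)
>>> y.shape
()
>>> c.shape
(2, 2, 7)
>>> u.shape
(2, 7, 13)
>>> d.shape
(2, 13, 2)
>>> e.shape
(2, 7, 2)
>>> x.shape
(7, 2, 2, 13)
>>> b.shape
(2, 7, 7)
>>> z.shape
(7, 2, 2, 7)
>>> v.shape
(29, 2)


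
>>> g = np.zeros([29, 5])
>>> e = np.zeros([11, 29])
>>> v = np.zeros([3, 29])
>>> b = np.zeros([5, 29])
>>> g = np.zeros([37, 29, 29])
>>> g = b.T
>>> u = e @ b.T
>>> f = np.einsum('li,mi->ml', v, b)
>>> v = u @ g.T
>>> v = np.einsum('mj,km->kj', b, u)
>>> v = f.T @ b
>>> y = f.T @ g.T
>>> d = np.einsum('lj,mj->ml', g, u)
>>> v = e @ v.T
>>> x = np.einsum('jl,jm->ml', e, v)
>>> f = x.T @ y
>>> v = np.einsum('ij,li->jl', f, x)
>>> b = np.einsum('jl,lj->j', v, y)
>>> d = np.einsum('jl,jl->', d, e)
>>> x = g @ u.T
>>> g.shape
(29, 5)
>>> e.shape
(11, 29)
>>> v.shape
(29, 3)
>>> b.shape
(29,)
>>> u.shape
(11, 5)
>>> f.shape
(29, 29)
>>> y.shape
(3, 29)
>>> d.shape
()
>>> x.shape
(29, 11)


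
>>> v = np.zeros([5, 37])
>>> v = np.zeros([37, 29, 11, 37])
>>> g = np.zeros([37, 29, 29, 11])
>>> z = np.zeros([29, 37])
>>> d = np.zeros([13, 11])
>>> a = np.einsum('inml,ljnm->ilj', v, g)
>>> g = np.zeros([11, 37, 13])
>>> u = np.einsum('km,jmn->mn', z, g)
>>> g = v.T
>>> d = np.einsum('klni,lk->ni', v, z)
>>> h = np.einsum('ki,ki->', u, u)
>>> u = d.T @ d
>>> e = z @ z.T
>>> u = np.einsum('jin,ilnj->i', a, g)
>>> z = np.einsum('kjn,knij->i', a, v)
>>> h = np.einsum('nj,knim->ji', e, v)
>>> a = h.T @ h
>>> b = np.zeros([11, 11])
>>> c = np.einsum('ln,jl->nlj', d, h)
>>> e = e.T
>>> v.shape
(37, 29, 11, 37)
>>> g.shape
(37, 11, 29, 37)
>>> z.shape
(11,)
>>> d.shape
(11, 37)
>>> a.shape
(11, 11)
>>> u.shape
(37,)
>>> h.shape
(29, 11)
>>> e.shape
(29, 29)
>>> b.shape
(11, 11)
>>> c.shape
(37, 11, 29)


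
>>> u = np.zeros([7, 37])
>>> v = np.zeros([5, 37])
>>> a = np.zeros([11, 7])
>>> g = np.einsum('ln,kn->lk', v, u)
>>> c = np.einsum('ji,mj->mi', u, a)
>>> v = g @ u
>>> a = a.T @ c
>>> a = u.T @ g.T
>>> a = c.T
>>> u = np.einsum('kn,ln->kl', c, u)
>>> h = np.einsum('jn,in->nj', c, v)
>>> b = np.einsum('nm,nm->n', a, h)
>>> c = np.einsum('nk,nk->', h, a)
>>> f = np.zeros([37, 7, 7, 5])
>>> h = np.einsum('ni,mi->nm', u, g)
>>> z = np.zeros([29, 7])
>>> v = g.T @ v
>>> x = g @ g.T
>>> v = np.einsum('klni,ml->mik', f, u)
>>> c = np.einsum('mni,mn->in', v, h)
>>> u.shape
(11, 7)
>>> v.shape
(11, 5, 37)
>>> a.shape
(37, 11)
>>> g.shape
(5, 7)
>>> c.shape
(37, 5)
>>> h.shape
(11, 5)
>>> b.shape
(37,)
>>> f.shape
(37, 7, 7, 5)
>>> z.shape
(29, 7)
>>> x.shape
(5, 5)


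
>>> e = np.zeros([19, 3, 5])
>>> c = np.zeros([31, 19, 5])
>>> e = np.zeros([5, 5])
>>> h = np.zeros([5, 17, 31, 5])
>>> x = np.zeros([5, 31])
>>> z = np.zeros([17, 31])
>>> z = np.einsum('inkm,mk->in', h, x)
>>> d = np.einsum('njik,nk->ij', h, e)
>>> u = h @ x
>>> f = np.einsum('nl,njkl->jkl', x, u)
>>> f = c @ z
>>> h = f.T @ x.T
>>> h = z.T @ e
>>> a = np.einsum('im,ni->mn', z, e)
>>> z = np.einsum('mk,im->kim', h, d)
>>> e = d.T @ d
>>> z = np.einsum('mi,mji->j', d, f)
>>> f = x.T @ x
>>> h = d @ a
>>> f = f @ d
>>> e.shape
(17, 17)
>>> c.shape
(31, 19, 5)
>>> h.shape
(31, 5)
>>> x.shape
(5, 31)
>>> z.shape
(19,)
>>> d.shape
(31, 17)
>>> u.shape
(5, 17, 31, 31)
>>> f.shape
(31, 17)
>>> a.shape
(17, 5)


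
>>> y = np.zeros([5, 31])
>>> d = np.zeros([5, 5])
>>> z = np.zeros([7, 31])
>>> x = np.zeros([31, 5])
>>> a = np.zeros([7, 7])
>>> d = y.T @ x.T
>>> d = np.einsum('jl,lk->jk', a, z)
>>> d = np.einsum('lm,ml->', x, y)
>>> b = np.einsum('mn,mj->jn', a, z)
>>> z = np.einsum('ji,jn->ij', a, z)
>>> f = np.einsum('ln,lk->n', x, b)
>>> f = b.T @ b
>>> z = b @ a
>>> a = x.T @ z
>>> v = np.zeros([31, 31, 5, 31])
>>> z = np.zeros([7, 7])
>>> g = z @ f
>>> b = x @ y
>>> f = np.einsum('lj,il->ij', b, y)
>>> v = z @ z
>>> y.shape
(5, 31)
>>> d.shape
()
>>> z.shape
(7, 7)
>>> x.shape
(31, 5)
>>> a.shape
(5, 7)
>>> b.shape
(31, 31)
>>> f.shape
(5, 31)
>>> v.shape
(7, 7)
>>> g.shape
(7, 7)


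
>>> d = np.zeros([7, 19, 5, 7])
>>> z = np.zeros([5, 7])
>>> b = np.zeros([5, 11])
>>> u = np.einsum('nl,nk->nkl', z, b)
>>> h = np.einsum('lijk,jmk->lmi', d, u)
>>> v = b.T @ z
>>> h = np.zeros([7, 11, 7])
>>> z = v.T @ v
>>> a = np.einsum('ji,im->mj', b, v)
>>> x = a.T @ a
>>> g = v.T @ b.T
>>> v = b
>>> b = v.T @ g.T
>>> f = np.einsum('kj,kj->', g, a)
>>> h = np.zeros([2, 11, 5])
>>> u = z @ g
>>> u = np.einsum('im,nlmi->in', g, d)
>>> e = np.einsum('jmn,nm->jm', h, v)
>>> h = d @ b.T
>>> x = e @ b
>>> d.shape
(7, 19, 5, 7)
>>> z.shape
(7, 7)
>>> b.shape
(11, 7)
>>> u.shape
(7, 7)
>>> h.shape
(7, 19, 5, 11)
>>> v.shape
(5, 11)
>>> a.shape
(7, 5)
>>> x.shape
(2, 7)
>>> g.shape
(7, 5)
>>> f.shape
()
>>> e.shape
(2, 11)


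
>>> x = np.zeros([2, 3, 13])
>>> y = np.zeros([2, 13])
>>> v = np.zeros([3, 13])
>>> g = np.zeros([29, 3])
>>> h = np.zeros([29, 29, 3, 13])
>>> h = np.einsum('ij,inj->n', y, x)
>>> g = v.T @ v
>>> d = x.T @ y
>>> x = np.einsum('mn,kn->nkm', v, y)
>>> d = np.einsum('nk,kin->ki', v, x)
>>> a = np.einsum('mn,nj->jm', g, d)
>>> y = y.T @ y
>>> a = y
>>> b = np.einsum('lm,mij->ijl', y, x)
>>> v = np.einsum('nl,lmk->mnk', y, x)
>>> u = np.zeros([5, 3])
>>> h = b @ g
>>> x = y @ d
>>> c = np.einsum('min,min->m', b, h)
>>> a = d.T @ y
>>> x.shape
(13, 2)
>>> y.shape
(13, 13)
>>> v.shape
(2, 13, 3)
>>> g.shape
(13, 13)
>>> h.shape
(2, 3, 13)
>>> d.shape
(13, 2)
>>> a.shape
(2, 13)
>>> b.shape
(2, 3, 13)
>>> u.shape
(5, 3)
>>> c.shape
(2,)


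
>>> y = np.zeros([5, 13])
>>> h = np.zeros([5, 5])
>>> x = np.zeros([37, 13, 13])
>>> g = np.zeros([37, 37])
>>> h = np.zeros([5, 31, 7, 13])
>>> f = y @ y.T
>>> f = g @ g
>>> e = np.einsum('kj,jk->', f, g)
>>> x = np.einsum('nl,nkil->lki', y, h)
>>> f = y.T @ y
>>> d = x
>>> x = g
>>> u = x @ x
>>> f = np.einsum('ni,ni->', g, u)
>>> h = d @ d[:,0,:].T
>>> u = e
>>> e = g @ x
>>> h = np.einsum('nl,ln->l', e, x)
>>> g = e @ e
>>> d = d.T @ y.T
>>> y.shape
(5, 13)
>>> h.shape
(37,)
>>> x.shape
(37, 37)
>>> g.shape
(37, 37)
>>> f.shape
()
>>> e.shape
(37, 37)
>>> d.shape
(7, 31, 5)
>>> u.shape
()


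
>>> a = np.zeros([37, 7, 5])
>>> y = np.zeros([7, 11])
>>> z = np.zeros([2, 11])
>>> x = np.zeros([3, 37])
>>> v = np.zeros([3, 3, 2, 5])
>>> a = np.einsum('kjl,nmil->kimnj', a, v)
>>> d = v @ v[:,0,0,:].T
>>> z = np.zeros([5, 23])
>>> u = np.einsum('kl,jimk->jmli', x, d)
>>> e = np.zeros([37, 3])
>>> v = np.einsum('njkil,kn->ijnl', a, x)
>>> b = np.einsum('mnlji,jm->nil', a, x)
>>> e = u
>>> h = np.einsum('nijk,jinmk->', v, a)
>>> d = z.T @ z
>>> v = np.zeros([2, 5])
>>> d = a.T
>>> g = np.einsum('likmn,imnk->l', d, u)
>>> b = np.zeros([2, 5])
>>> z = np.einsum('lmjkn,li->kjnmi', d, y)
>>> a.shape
(37, 2, 3, 3, 7)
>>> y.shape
(7, 11)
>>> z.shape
(2, 3, 37, 3, 11)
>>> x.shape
(3, 37)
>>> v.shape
(2, 5)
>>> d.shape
(7, 3, 3, 2, 37)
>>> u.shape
(3, 2, 37, 3)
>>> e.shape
(3, 2, 37, 3)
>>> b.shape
(2, 5)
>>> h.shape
()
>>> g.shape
(7,)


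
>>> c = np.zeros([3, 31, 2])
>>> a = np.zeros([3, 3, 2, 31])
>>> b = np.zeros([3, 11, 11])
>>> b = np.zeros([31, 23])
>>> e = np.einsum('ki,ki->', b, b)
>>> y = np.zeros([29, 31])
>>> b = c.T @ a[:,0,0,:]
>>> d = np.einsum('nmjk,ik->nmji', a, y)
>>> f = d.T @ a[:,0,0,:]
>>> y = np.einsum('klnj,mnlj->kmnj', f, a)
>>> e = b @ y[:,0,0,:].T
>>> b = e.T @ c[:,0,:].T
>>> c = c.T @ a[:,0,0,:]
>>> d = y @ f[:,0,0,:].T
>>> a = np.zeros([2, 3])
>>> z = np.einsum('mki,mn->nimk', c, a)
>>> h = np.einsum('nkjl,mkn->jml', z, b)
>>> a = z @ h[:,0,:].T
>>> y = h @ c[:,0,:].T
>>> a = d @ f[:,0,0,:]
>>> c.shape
(2, 31, 31)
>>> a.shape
(29, 3, 3, 31)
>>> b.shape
(29, 31, 3)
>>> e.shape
(2, 31, 29)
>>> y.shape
(2, 29, 2)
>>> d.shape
(29, 3, 3, 29)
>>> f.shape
(29, 2, 3, 31)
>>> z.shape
(3, 31, 2, 31)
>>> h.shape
(2, 29, 31)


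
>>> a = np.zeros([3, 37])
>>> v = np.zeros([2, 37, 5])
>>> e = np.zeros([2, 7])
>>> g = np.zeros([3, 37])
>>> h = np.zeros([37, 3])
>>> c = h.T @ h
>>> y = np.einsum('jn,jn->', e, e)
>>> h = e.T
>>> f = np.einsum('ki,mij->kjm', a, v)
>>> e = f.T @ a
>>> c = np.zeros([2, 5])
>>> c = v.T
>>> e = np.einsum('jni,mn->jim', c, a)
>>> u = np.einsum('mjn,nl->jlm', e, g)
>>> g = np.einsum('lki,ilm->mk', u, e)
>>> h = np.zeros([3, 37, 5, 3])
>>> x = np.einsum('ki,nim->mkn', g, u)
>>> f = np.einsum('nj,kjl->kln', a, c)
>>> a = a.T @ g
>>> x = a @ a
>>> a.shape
(37, 37)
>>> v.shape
(2, 37, 5)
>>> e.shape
(5, 2, 3)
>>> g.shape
(3, 37)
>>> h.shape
(3, 37, 5, 3)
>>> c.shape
(5, 37, 2)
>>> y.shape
()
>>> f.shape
(5, 2, 3)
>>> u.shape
(2, 37, 5)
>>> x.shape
(37, 37)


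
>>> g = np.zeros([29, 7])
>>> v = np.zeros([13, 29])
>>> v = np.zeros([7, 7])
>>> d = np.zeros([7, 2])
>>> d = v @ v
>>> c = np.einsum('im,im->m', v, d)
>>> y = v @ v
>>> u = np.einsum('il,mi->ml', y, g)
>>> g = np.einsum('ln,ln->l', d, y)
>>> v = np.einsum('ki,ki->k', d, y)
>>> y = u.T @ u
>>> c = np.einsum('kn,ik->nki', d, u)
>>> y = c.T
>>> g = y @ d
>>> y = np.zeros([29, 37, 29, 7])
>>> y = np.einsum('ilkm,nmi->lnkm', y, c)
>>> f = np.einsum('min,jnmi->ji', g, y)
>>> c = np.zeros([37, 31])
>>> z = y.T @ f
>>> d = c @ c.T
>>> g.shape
(29, 7, 7)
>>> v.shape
(7,)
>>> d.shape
(37, 37)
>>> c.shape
(37, 31)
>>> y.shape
(37, 7, 29, 7)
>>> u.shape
(29, 7)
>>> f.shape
(37, 7)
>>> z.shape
(7, 29, 7, 7)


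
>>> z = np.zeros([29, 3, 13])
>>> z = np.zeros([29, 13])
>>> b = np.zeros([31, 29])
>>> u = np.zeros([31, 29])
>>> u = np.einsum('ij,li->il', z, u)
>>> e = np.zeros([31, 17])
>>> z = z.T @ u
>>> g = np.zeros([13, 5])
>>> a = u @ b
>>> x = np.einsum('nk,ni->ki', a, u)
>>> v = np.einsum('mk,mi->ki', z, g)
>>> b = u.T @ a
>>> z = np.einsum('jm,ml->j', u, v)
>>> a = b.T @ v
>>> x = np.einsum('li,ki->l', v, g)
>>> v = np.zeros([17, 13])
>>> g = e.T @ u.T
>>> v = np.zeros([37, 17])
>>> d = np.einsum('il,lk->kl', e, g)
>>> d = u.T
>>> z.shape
(29,)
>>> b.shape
(31, 29)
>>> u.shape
(29, 31)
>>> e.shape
(31, 17)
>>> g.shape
(17, 29)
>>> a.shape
(29, 5)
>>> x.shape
(31,)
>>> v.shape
(37, 17)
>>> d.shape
(31, 29)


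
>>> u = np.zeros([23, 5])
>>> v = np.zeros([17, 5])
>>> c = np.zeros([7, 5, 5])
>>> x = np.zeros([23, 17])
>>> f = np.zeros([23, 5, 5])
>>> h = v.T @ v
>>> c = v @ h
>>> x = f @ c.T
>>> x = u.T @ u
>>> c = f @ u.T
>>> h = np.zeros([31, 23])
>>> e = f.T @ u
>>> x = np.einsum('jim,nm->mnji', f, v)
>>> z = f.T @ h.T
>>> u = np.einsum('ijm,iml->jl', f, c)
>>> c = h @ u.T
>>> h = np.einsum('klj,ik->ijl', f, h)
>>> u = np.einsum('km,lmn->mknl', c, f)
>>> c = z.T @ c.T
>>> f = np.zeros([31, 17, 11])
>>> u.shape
(5, 31, 5, 23)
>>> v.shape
(17, 5)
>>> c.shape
(31, 5, 31)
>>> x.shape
(5, 17, 23, 5)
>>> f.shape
(31, 17, 11)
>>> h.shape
(31, 5, 5)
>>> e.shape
(5, 5, 5)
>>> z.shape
(5, 5, 31)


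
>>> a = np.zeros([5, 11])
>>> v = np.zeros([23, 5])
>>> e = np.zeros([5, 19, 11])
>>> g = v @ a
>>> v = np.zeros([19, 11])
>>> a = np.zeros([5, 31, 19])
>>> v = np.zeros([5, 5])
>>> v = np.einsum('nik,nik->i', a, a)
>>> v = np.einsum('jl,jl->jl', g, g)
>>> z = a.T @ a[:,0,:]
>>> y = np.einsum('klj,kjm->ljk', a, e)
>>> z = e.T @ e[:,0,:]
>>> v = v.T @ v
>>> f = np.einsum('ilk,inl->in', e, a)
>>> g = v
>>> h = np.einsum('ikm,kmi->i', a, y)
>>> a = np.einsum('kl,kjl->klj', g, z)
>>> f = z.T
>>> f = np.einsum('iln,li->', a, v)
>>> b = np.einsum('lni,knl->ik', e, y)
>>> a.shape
(11, 11, 19)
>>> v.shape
(11, 11)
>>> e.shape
(5, 19, 11)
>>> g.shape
(11, 11)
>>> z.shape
(11, 19, 11)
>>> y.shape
(31, 19, 5)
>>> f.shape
()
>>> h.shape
(5,)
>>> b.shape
(11, 31)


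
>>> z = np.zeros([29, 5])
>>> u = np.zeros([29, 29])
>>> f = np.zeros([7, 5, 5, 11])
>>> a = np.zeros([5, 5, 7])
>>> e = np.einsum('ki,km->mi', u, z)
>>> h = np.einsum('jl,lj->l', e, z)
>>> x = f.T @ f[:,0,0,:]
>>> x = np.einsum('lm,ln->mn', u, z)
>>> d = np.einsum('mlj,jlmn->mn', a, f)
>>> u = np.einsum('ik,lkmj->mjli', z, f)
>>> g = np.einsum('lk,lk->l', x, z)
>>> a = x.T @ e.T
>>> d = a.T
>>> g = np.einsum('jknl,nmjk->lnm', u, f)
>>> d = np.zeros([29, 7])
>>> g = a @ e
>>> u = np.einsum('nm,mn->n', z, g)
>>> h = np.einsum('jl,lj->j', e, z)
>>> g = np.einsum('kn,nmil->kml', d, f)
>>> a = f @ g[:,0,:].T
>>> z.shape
(29, 5)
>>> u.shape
(29,)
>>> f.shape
(7, 5, 5, 11)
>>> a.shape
(7, 5, 5, 29)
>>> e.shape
(5, 29)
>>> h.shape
(5,)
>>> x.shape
(29, 5)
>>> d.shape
(29, 7)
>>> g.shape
(29, 5, 11)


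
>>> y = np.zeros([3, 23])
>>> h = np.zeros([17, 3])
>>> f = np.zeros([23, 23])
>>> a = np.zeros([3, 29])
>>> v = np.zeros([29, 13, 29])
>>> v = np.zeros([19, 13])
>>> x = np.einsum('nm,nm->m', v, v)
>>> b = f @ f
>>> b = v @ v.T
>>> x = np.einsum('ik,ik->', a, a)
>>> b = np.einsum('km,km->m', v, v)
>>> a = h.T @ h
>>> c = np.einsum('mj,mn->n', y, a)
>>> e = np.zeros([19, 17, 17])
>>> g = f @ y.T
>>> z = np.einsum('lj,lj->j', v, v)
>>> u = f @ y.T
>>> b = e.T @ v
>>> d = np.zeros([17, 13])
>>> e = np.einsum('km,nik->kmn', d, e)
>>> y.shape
(3, 23)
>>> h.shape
(17, 3)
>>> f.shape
(23, 23)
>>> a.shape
(3, 3)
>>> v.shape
(19, 13)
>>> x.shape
()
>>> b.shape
(17, 17, 13)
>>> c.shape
(3,)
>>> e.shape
(17, 13, 19)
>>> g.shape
(23, 3)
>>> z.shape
(13,)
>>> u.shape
(23, 3)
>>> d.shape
(17, 13)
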